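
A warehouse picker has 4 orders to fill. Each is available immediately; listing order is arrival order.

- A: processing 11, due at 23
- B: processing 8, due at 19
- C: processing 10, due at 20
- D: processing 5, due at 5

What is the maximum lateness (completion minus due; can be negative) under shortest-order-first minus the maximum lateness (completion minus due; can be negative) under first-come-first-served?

-18

SPT (increasing processing time): D B C A.
D: 0→5, due 5, lateness 0
B: 5→13, due 19, lateness -6
C: 13→23, due 20, lateness 3
A: 23→34, due 23, lateness 11
Maximum = 11.
FIFO (arrival order): A B C D.
A: 0→11, due 23, lateness -12
B: 11→19, due 19, lateness 0
C: 19→29, due 20, lateness 9
D: 29→34, due 5, lateness 29
Maximum = 29.
Difference = 11 − 29 = -18.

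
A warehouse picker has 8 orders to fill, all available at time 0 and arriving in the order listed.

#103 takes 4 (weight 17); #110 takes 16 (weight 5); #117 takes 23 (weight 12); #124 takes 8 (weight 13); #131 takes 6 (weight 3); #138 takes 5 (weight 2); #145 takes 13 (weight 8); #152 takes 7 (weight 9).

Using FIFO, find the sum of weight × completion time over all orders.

FIFO (arrival order): #103 #110 #117 #124 #131 #138 #145 #152.
#103: finishes 4, weight 17, w·C = 68
#110: finishes 20, weight 5, w·C = 100
#117: finishes 43, weight 12, w·C = 516
#124: finishes 51, weight 13, w·C = 663
#131: finishes 57, weight 3, w·C = 171
#138: finishes 62, weight 2, w·C = 124
#145: finishes 75, weight 8, w·C = 600
#152: finishes 82, weight 9, w·C = 738
Sum = 68+100+516+663+171+124+600+738 = 2980.

2980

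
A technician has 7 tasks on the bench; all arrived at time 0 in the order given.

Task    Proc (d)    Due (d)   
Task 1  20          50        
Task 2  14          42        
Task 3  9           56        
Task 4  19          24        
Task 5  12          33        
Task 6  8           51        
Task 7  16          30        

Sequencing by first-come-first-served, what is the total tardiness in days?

FIFO (arrival order): Task 1 Task 2 Task 3 Task 4 Task 5 Task 6 Task 7.
Task 1: 0→20, due 50, tardiness 0
Task 2: 20→34, due 42, tardiness 0
Task 3: 34→43, due 56, tardiness 0
Task 4: 43→62, due 24, tardiness 38
Task 5: 62→74, due 33, tardiness 41
Task 6: 74→82, due 51, tardiness 31
Task 7: 82→98, due 30, tardiness 68
Sum = 0+0+0+38+41+31+68 = 178.

178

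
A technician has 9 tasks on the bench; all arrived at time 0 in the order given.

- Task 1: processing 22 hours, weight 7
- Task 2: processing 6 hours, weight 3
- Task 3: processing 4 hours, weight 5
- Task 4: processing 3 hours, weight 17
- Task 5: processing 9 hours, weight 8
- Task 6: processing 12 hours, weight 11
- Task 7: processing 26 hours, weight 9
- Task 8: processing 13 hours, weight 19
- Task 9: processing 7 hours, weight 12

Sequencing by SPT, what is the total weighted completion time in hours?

SPT (increasing processing time): Task 4 Task 3 Task 2 Task 9 Task 5 Task 6 Task 8 Task 1 Task 7.
Task 4: finishes 3, weight 17, w·C = 51
Task 3: finishes 7, weight 5, w·C = 35
Task 2: finishes 13, weight 3, w·C = 39
Task 9: finishes 20, weight 12, w·C = 240
Task 5: finishes 29, weight 8, w·C = 232
Task 6: finishes 41, weight 11, w·C = 451
Task 8: finishes 54, weight 19, w·C = 1026
Task 1: finishes 76, weight 7, w·C = 532
Task 7: finishes 102, weight 9, w·C = 918
Sum = 51+35+39+240+232+451+1026+532+918 = 3524.

3524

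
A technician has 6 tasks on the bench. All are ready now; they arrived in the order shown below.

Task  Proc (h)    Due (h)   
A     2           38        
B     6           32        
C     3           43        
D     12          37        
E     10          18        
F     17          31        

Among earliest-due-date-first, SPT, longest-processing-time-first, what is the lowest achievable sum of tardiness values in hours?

EDD (increasing due date): E F B D A C.
E: 0→10, due 18, tardiness 0
F: 10→27, due 31, tardiness 0
B: 27→33, due 32, tardiness 1
D: 33→45, due 37, tardiness 8
A: 45→47, due 38, tardiness 9
C: 47→50, due 43, tardiness 7
Sum = 0+0+1+8+9+7 = 25.
SPT (increasing processing time): A C B E D F.
A: 0→2, due 38, tardiness 0
C: 2→5, due 43, tardiness 0
B: 5→11, due 32, tardiness 0
E: 11→21, due 18, tardiness 3
D: 21→33, due 37, tardiness 0
F: 33→50, due 31, tardiness 19
Sum = 0+0+0+3+0+19 = 22.
LPT (decreasing processing time): F D E B C A.
F: 0→17, due 31, tardiness 0
D: 17→29, due 37, tardiness 0
E: 29→39, due 18, tardiness 21
B: 39→45, due 32, tardiness 13
C: 45→48, due 43, tardiness 5
A: 48→50, due 38, tardiness 12
Sum = 0+0+21+13+5+12 = 51.
EDD 25, SPT 22, LPT 51 → minimum 22.

22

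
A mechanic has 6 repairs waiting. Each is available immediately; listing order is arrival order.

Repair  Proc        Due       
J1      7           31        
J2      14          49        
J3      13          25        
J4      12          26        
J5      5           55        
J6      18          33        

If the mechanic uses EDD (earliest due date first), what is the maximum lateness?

17

EDD (increasing due date): J3 J4 J1 J6 J2 J5.
J3: 0→13, due 25, lateness -12
J4: 13→25, due 26, lateness -1
J1: 25→32, due 31, lateness 1
J6: 32→50, due 33, lateness 17
J2: 50→64, due 49, lateness 15
J5: 64→69, due 55, lateness 14
Maximum = 17.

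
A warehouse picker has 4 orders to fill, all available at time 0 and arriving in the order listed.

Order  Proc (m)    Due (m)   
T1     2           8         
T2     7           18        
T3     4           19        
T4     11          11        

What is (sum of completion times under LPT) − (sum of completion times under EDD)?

16

LPT (decreasing processing time): T4 T2 T3 T1.
T4: 0→11
T2: 11→18
T3: 18→22
T1: 22→24
Sum = 11+18+22+24 = 75.
EDD (increasing due date): T1 T4 T2 T3.
T1: 0→2
T4: 2→13
T2: 13→20
T3: 20→24
Sum = 2+13+20+24 = 59.
Difference = 75 − 59 = 16.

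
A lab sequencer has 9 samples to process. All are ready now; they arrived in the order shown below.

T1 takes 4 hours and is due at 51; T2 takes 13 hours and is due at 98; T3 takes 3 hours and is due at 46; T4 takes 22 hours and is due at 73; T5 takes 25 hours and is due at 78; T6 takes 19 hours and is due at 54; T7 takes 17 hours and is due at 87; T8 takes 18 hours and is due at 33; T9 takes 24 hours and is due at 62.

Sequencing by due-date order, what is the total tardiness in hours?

152

EDD (increasing due date): T8 T3 T1 T6 T9 T4 T5 T7 T2.
T8: 0→18, due 33, tardiness 0
T3: 18→21, due 46, tardiness 0
T1: 21→25, due 51, tardiness 0
T6: 25→44, due 54, tardiness 0
T9: 44→68, due 62, tardiness 6
T4: 68→90, due 73, tardiness 17
T5: 90→115, due 78, tardiness 37
T7: 115→132, due 87, tardiness 45
T2: 132→145, due 98, tardiness 47
Sum = 0+0+0+0+6+17+37+45+47 = 152.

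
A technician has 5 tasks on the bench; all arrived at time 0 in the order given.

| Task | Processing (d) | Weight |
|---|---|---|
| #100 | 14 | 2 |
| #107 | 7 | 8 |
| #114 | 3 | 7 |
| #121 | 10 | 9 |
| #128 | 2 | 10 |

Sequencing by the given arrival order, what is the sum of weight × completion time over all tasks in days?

FIFO (arrival order): #100 #107 #114 #121 #128.
#100: finishes 14, weight 2, w·C = 28
#107: finishes 21, weight 8, w·C = 168
#114: finishes 24, weight 7, w·C = 168
#121: finishes 34, weight 9, w·C = 306
#128: finishes 36, weight 10, w·C = 360
Sum = 28+168+168+306+360 = 1030.

1030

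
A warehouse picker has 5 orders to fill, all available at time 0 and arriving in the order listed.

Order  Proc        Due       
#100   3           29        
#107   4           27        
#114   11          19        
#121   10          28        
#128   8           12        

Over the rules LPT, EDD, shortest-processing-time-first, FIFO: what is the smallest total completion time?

LPT (decreasing processing time): #114 #121 #128 #107 #100.
#114: 0→11
#121: 11→21
#128: 21→29
#107: 29→33
#100: 33→36
Sum = 11+21+29+33+36 = 130.
EDD (increasing due date): #128 #114 #107 #121 #100.
#128: 0→8
#114: 8→19
#107: 19→23
#121: 23→33
#100: 33→36
Sum = 8+19+23+33+36 = 119.
SPT (increasing processing time): #100 #107 #128 #121 #114.
#100: 0→3
#107: 3→7
#128: 7→15
#121: 15→25
#114: 25→36
Sum = 3+7+15+25+36 = 86.
FIFO (arrival order): #100 #107 #114 #121 #128.
#100: 0→3
#107: 3→7
#114: 7→18
#121: 18→28
#128: 28→36
Sum = 3+7+18+28+36 = 92.
LPT 130, EDD 119, SPT 86, FIFO 92 → minimum 86.

86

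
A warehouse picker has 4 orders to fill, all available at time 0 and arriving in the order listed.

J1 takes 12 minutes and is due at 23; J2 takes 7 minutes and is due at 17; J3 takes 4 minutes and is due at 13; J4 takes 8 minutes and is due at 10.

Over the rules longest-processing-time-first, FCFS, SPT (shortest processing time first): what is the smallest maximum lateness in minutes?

LPT (decreasing processing time): J1 J4 J2 J3.
J1: 0→12, due 23, lateness -11
J4: 12→20, due 10, lateness 10
J2: 20→27, due 17, lateness 10
J3: 27→31, due 13, lateness 18
Maximum = 18.
FIFO (arrival order): J1 J2 J3 J4.
J1: 0→12, due 23, lateness -11
J2: 12→19, due 17, lateness 2
J3: 19→23, due 13, lateness 10
J4: 23→31, due 10, lateness 21
Maximum = 21.
SPT (increasing processing time): J3 J2 J4 J1.
J3: 0→4, due 13, lateness -9
J2: 4→11, due 17, lateness -6
J4: 11→19, due 10, lateness 9
J1: 19→31, due 23, lateness 8
Maximum = 9.
LPT 18, FIFO 21, SPT 9 → minimum 9.

9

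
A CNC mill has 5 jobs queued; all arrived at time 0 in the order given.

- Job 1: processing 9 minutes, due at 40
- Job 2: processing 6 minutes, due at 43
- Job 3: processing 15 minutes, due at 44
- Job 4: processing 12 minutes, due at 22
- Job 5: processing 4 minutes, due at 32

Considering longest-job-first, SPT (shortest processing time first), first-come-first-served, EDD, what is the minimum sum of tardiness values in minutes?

LPT (decreasing processing time): Job 3 Job 4 Job 1 Job 2 Job 5.
Job 3: 0→15, due 44, tardiness 0
Job 4: 15→27, due 22, tardiness 5
Job 1: 27→36, due 40, tardiness 0
Job 2: 36→42, due 43, tardiness 0
Job 5: 42→46, due 32, tardiness 14
Sum = 0+5+0+0+14 = 19.
SPT (increasing processing time): Job 5 Job 2 Job 1 Job 4 Job 3.
Job 5: 0→4, due 32, tardiness 0
Job 2: 4→10, due 43, tardiness 0
Job 1: 10→19, due 40, tardiness 0
Job 4: 19→31, due 22, tardiness 9
Job 3: 31→46, due 44, tardiness 2
Sum = 0+0+0+9+2 = 11.
FIFO (arrival order): Job 1 Job 2 Job 3 Job 4 Job 5.
Job 1: 0→9, due 40, tardiness 0
Job 2: 9→15, due 43, tardiness 0
Job 3: 15→30, due 44, tardiness 0
Job 4: 30→42, due 22, tardiness 20
Job 5: 42→46, due 32, tardiness 14
Sum = 0+0+0+20+14 = 34.
EDD (increasing due date): Job 4 Job 5 Job 1 Job 2 Job 3.
Job 4: 0→12, due 22, tardiness 0
Job 5: 12→16, due 32, tardiness 0
Job 1: 16→25, due 40, tardiness 0
Job 2: 25→31, due 43, tardiness 0
Job 3: 31→46, due 44, tardiness 2
Sum = 0+0+0+0+2 = 2.
LPT 19, SPT 11, FIFO 34, EDD 2 → minimum 2.

2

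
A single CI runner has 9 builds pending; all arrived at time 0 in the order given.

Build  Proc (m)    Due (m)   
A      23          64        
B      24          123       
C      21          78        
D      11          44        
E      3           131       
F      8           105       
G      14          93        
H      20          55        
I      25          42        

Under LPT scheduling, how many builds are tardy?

LPT (decreasing processing time): I B A C H G D F E.
I: 0→25, due 42, tardiness 0
B: 25→49, due 123, tardiness 0
A: 49→72, due 64, tardiness 8
C: 72→93, due 78, tardiness 15
H: 93→113, due 55, tardiness 58
G: 113→127, due 93, tardiness 34
D: 127→138, due 44, tardiness 94
F: 138→146, due 105, tardiness 41
E: 146→149, due 131, tardiness 18
Late builds: 7.

7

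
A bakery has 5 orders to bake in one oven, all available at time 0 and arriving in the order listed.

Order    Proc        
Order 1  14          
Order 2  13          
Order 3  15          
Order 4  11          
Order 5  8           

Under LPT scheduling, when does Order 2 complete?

LPT (decreasing processing time): Order 3 Order 1 Order 2 Order 4 Order 5.
Order 3: 0→15
Order 1: 15→29
Order 2: 29→42

42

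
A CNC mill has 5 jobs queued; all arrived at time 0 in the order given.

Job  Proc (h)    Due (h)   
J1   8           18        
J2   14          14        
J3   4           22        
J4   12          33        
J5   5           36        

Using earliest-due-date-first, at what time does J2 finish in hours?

14

EDD (increasing due date): J2 J1 J3 J4 J5.
J2: 0→14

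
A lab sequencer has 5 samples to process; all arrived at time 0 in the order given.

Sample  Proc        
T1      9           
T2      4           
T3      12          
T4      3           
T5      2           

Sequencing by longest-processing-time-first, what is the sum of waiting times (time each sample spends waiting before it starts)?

86

LPT (decreasing processing time): T3 T1 T2 T4 T5.
T3: waits 0, runs 0→12
T1: waits 12, runs 12→21
T2: waits 21, runs 21→25
T4: waits 25, runs 25→28
T5: waits 28, runs 28→30
Sum = 0+12+21+25+28 = 86.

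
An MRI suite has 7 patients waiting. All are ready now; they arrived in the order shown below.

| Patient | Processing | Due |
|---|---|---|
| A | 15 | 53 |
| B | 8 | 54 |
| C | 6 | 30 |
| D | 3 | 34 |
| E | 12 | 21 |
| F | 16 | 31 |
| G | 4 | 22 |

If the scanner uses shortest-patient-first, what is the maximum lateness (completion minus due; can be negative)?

SPT (increasing processing time): D G C B E A F.
D: 0→3, due 34, lateness -31
G: 3→7, due 22, lateness -15
C: 7→13, due 30, lateness -17
B: 13→21, due 54, lateness -33
E: 21→33, due 21, lateness 12
A: 33→48, due 53, lateness -5
F: 48→64, due 31, lateness 33
Maximum = 33.

33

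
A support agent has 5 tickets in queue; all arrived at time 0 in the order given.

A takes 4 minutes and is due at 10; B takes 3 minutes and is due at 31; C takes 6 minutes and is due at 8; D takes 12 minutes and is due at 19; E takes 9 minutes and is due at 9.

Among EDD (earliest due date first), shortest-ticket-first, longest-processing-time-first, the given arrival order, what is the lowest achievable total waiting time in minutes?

45

EDD (increasing due date): C E A D B.
C: waits 0, runs 0→6
E: waits 6, runs 6→15
A: waits 15, runs 15→19
D: waits 19, runs 19→31
B: waits 31, runs 31→34
Sum = 0+6+15+19+31 = 71.
SPT (increasing processing time): B A C E D.
B: waits 0, runs 0→3
A: waits 3, runs 3→7
C: waits 7, runs 7→13
E: waits 13, runs 13→22
D: waits 22, runs 22→34
Sum = 0+3+7+13+22 = 45.
LPT (decreasing processing time): D E C A B.
D: waits 0, runs 0→12
E: waits 12, runs 12→21
C: waits 21, runs 21→27
A: waits 27, runs 27→31
B: waits 31, runs 31→34
Sum = 0+12+21+27+31 = 91.
FIFO (arrival order): A B C D E.
A: waits 0, runs 0→4
B: waits 4, runs 4→7
C: waits 7, runs 7→13
D: waits 13, runs 13→25
E: waits 25, runs 25→34
Sum = 0+4+7+13+25 = 49.
EDD 71, SPT 45, LPT 91, FIFO 49 → minimum 45.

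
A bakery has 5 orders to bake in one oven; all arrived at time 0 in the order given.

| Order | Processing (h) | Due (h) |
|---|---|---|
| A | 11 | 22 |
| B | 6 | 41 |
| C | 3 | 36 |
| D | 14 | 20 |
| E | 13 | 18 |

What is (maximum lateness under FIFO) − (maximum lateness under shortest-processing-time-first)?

FIFO (arrival order): A B C D E.
A: 0→11, due 22, lateness -11
B: 11→17, due 41, lateness -24
C: 17→20, due 36, lateness -16
D: 20→34, due 20, lateness 14
E: 34→47, due 18, lateness 29
Maximum = 29.
SPT (increasing processing time): C B A E D.
C: 0→3, due 36, lateness -33
B: 3→9, due 41, lateness -32
A: 9→20, due 22, lateness -2
E: 20→33, due 18, lateness 15
D: 33→47, due 20, lateness 27
Maximum = 27.
Difference = 29 − 27 = 2.

2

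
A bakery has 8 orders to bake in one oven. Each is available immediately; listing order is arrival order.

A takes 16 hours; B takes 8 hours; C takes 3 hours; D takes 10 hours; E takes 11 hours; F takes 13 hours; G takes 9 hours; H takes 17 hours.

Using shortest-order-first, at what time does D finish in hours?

SPT (increasing processing time): C B G D E F A H.
C: 0→3
B: 3→11
G: 11→20
D: 20→30

30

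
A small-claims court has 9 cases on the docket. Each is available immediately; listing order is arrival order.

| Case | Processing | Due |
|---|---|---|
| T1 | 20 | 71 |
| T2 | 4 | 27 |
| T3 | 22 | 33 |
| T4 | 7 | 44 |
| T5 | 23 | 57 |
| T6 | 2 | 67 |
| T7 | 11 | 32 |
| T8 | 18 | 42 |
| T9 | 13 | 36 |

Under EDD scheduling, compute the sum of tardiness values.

198

EDD (increasing due date): T2 T7 T3 T9 T8 T4 T5 T6 T1.
T2: 0→4, due 27, tardiness 0
T7: 4→15, due 32, tardiness 0
T3: 15→37, due 33, tardiness 4
T9: 37→50, due 36, tardiness 14
T8: 50→68, due 42, tardiness 26
T4: 68→75, due 44, tardiness 31
T5: 75→98, due 57, tardiness 41
T6: 98→100, due 67, tardiness 33
T1: 100→120, due 71, tardiness 49
Sum = 0+0+4+14+26+31+41+33+49 = 198.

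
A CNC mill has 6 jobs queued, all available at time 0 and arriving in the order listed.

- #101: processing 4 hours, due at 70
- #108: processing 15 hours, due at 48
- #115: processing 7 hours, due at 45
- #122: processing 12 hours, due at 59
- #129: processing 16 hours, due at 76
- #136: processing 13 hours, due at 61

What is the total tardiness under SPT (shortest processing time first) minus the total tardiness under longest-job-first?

-15

SPT (increasing processing time): #101 #115 #122 #136 #108 #129.
#101: 0→4, due 70, tardiness 0
#115: 4→11, due 45, tardiness 0
#122: 11→23, due 59, tardiness 0
#136: 23→36, due 61, tardiness 0
#108: 36→51, due 48, tardiness 3
#129: 51→67, due 76, tardiness 0
Sum = 0+0+0+0+3+0 = 3.
LPT (decreasing processing time): #129 #108 #136 #122 #115 #101.
#129: 0→16, due 76, tardiness 0
#108: 16→31, due 48, tardiness 0
#136: 31→44, due 61, tardiness 0
#122: 44→56, due 59, tardiness 0
#115: 56→63, due 45, tardiness 18
#101: 63→67, due 70, tardiness 0
Sum = 0+0+0+0+18+0 = 18.
Difference = 3 − 18 = -15.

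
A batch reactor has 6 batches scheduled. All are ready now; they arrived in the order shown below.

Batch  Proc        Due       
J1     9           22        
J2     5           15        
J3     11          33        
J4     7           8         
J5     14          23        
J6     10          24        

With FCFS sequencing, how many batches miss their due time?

3

FIFO (arrival order): J1 J2 J3 J4 J5 J6.
J1: 0→9, due 22, tardiness 0
J2: 9→14, due 15, tardiness 0
J3: 14→25, due 33, tardiness 0
J4: 25→32, due 8, tardiness 24
J5: 32→46, due 23, tardiness 23
J6: 46→56, due 24, tardiness 32
Late batches: 3.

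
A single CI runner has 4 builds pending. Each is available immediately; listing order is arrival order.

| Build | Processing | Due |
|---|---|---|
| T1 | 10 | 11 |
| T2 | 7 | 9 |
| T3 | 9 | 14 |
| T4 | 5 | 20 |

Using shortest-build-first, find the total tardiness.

30

SPT (increasing processing time): T4 T2 T3 T1.
T4: 0→5, due 20, tardiness 0
T2: 5→12, due 9, tardiness 3
T3: 12→21, due 14, tardiness 7
T1: 21→31, due 11, tardiness 20
Sum = 0+3+7+20 = 30.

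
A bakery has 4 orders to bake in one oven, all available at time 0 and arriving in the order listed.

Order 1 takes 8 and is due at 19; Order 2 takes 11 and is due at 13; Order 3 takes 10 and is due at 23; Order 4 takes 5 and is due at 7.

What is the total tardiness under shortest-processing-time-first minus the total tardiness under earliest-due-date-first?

2

SPT (increasing processing time): Order 4 Order 1 Order 3 Order 2.
Order 4: 0→5, due 7, tardiness 0
Order 1: 5→13, due 19, tardiness 0
Order 3: 13→23, due 23, tardiness 0
Order 2: 23→34, due 13, tardiness 21
Sum = 0+0+0+21 = 21.
EDD (increasing due date): Order 4 Order 2 Order 1 Order 3.
Order 4: 0→5, due 7, tardiness 0
Order 2: 5→16, due 13, tardiness 3
Order 1: 16→24, due 19, tardiness 5
Order 3: 24→34, due 23, tardiness 11
Sum = 0+3+5+11 = 19.
Difference = 21 − 19 = 2.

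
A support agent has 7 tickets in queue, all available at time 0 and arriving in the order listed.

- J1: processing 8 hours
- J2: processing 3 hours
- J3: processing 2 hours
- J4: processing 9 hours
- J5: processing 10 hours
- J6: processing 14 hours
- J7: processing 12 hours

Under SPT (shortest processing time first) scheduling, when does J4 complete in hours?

22

SPT (increasing processing time): J3 J2 J1 J4 J5 J7 J6.
J3: 0→2
J2: 2→5
J1: 5→13
J4: 13→22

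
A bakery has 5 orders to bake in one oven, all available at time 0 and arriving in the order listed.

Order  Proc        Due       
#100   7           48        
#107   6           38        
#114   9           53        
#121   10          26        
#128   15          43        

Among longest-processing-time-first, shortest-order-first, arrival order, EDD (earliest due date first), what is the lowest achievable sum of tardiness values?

LPT (decreasing processing time): #128 #121 #114 #100 #107.
#128: 0→15, due 43, tardiness 0
#121: 15→25, due 26, tardiness 0
#114: 25→34, due 53, tardiness 0
#100: 34→41, due 48, tardiness 0
#107: 41→47, due 38, tardiness 9
Sum = 0+0+0+0+9 = 9.
SPT (increasing processing time): #107 #100 #114 #121 #128.
#107: 0→6, due 38, tardiness 0
#100: 6→13, due 48, tardiness 0
#114: 13→22, due 53, tardiness 0
#121: 22→32, due 26, tardiness 6
#128: 32→47, due 43, tardiness 4
Sum = 0+0+0+6+4 = 10.
FIFO (arrival order): #100 #107 #114 #121 #128.
#100: 0→7, due 48, tardiness 0
#107: 7→13, due 38, tardiness 0
#114: 13→22, due 53, tardiness 0
#121: 22→32, due 26, tardiness 6
#128: 32→47, due 43, tardiness 4
Sum = 0+0+0+6+4 = 10.
EDD (increasing due date): #121 #107 #128 #100 #114.
#121: 0→10, due 26, tardiness 0
#107: 10→16, due 38, tardiness 0
#128: 16→31, due 43, tardiness 0
#100: 31→38, due 48, tardiness 0
#114: 38→47, due 53, tardiness 0
Sum = 0+0+0+0+0 = 0.
LPT 9, SPT 10, FIFO 10, EDD 0 → minimum 0.

0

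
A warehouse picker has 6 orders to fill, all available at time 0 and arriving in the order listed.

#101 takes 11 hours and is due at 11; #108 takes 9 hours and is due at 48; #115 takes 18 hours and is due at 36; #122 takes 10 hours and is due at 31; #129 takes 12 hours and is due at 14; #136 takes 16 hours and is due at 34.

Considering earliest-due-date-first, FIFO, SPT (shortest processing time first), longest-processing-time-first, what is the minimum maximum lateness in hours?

31

EDD (increasing due date): #101 #129 #122 #136 #115 #108.
#101: 0→11, due 11, lateness 0
#129: 11→23, due 14, lateness 9
#122: 23→33, due 31, lateness 2
#136: 33→49, due 34, lateness 15
#115: 49→67, due 36, lateness 31
#108: 67→76, due 48, lateness 28
Maximum = 31.
FIFO (arrival order): #101 #108 #115 #122 #129 #136.
#101: 0→11, due 11, lateness 0
#108: 11→20, due 48, lateness -28
#115: 20→38, due 36, lateness 2
#122: 38→48, due 31, lateness 17
#129: 48→60, due 14, lateness 46
#136: 60→76, due 34, lateness 42
Maximum = 46.
SPT (increasing processing time): #108 #122 #101 #129 #136 #115.
#108: 0→9, due 48, lateness -39
#122: 9→19, due 31, lateness -12
#101: 19→30, due 11, lateness 19
#129: 30→42, due 14, lateness 28
#136: 42→58, due 34, lateness 24
#115: 58→76, due 36, lateness 40
Maximum = 40.
LPT (decreasing processing time): #115 #136 #129 #101 #122 #108.
#115: 0→18, due 36, lateness -18
#136: 18→34, due 34, lateness 0
#129: 34→46, due 14, lateness 32
#101: 46→57, due 11, lateness 46
#122: 57→67, due 31, lateness 36
#108: 67→76, due 48, lateness 28
Maximum = 46.
EDD 31, FIFO 46, SPT 40, LPT 46 → minimum 31.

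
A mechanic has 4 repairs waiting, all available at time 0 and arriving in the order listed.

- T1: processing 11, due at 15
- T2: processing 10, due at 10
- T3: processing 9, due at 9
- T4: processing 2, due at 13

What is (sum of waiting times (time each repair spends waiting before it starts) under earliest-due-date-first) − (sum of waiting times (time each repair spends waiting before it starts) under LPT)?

EDD (increasing due date): T3 T2 T4 T1.
T3: waits 0, runs 0→9
T2: waits 9, runs 9→19
T4: waits 19, runs 19→21
T1: waits 21, runs 21→32
Sum = 0+9+19+21 = 49.
LPT (decreasing processing time): T1 T2 T3 T4.
T1: waits 0, runs 0→11
T2: waits 11, runs 11→21
T3: waits 21, runs 21→30
T4: waits 30, runs 30→32
Sum = 0+11+21+30 = 62.
Difference = 49 − 62 = -13.

-13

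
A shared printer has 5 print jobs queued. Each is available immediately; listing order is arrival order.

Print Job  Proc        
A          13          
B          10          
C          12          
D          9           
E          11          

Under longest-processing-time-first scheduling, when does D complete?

55

LPT (decreasing processing time): A C E B D.
A: 0→13
C: 13→25
E: 25→36
B: 36→46
D: 46→55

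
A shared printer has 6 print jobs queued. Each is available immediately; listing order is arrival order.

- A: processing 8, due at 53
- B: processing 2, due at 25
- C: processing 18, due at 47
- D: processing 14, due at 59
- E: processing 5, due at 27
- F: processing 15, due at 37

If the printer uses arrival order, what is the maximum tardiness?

FIFO (arrival order): A B C D E F.
A: 0→8, due 53, tardiness 0
B: 8→10, due 25, tardiness 0
C: 10→28, due 47, tardiness 0
D: 28→42, due 59, tardiness 0
E: 42→47, due 27, tardiness 20
F: 47→62, due 37, tardiness 25
Maximum = 25.

25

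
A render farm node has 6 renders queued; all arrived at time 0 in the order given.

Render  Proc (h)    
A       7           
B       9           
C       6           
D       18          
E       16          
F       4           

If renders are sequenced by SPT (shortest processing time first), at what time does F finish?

4

SPT (increasing processing time): F C A B E D.
F: 0→4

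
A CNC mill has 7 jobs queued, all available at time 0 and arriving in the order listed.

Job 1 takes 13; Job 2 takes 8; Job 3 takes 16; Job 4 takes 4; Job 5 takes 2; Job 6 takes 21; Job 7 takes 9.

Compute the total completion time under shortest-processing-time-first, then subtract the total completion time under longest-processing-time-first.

-172

SPT (increasing processing time): Job 5 Job 4 Job 2 Job 7 Job 1 Job 3 Job 6.
Job 5: 0→2
Job 4: 2→6
Job 2: 6→14
Job 7: 14→23
Job 1: 23→36
Job 3: 36→52
Job 6: 52→73
Sum = 2+6+14+23+36+52+73 = 206.
LPT (decreasing processing time): Job 6 Job 3 Job 1 Job 7 Job 2 Job 4 Job 5.
Job 6: 0→21
Job 3: 21→37
Job 1: 37→50
Job 7: 50→59
Job 2: 59→67
Job 4: 67→71
Job 5: 71→73
Sum = 21+37+50+59+67+71+73 = 378.
Difference = 206 − 378 = -172.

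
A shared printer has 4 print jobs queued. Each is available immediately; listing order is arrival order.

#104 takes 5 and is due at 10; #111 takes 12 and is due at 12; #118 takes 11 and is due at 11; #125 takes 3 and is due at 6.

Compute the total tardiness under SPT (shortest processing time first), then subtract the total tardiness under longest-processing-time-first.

SPT (increasing processing time): #125 #104 #118 #111.
#125: 0→3, due 6, tardiness 0
#104: 3→8, due 10, tardiness 0
#118: 8→19, due 11, tardiness 8
#111: 19→31, due 12, tardiness 19
Sum = 0+0+8+19 = 27.
LPT (decreasing processing time): #111 #118 #104 #125.
#111: 0→12, due 12, tardiness 0
#118: 12→23, due 11, tardiness 12
#104: 23→28, due 10, tardiness 18
#125: 28→31, due 6, tardiness 25
Sum = 0+12+18+25 = 55.
Difference = 27 − 55 = -28.

-28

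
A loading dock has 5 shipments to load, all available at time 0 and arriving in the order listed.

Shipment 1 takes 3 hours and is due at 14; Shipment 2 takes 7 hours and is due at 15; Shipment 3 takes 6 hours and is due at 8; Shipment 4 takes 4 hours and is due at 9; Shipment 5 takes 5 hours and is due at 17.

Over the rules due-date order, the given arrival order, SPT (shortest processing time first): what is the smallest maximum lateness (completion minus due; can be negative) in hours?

8

EDD (increasing due date): Shipment 3 Shipment 4 Shipment 1 Shipment 2 Shipment 5.
Shipment 3: 0→6, due 8, lateness -2
Shipment 4: 6→10, due 9, lateness 1
Shipment 1: 10→13, due 14, lateness -1
Shipment 2: 13→20, due 15, lateness 5
Shipment 5: 20→25, due 17, lateness 8
Maximum = 8.
FIFO (arrival order): Shipment 1 Shipment 2 Shipment 3 Shipment 4 Shipment 5.
Shipment 1: 0→3, due 14, lateness -11
Shipment 2: 3→10, due 15, lateness -5
Shipment 3: 10→16, due 8, lateness 8
Shipment 4: 16→20, due 9, lateness 11
Shipment 5: 20→25, due 17, lateness 8
Maximum = 11.
SPT (increasing processing time): Shipment 1 Shipment 4 Shipment 5 Shipment 3 Shipment 2.
Shipment 1: 0→3, due 14, lateness -11
Shipment 4: 3→7, due 9, lateness -2
Shipment 5: 7→12, due 17, lateness -5
Shipment 3: 12→18, due 8, lateness 10
Shipment 2: 18→25, due 15, lateness 10
Maximum = 10.
EDD 8, FIFO 11, SPT 10 → minimum 8.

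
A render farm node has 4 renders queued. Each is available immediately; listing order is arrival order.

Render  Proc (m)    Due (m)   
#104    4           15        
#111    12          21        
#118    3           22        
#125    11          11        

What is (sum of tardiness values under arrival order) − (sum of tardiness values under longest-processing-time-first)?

-13

FIFO (arrival order): #104 #111 #118 #125.
#104: 0→4, due 15, tardiness 0
#111: 4→16, due 21, tardiness 0
#118: 16→19, due 22, tardiness 0
#125: 19→30, due 11, tardiness 19
Sum = 0+0+0+19 = 19.
LPT (decreasing processing time): #111 #125 #104 #118.
#111: 0→12, due 21, tardiness 0
#125: 12→23, due 11, tardiness 12
#104: 23→27, due 15, tardiness 12
#118: 27→30, due 22, tardiness 8
Sum = 0+12+12+8 = 32.
Difference = 19 − 32 = -13.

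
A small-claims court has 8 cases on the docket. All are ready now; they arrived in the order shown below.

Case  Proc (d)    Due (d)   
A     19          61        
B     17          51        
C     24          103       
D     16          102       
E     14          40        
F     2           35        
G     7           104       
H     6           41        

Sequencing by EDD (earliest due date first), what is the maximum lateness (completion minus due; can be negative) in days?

1

EDD (increasing due date): F E H B A D C G.
F: 0→2, due 35, lateness -33
E: 2→16, due 40, lateness -24
H: 16→22, due 41, lateness -19
B: 22→39, due 51, lateness -12
A: 39→58, due 61, lateness -3
D: 58→74, due 102, lateness -28
C: 74→98, due 103, lateness -5
G: 98→105, due 104, lateness 1
Maximum = 1.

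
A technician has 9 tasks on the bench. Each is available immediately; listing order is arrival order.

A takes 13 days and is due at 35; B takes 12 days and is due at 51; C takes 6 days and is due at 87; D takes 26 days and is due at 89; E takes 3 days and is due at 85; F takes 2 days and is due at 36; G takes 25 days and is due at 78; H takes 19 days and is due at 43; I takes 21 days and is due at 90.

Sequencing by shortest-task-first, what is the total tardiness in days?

74

SPT (increasing processing time): F E C B A H I G D.
F: 0→2, due 36, tardiness 0
E: 2→5, due 85, tardiness 0
C: 5→11, due 87, tardiness 0
B: 11→23, due 51, tardiness 0
A: 23→36, due 35, tardiness 1
H: 36→55, due 43, tardiness 12
I: 55→76, due 90, tardiness 0
G: 76→101, due 78, tardiness 23
D: 101→127, due 89, tardiness 38
Sum = 0+0+0+0+1+12+0+23+38 = 74.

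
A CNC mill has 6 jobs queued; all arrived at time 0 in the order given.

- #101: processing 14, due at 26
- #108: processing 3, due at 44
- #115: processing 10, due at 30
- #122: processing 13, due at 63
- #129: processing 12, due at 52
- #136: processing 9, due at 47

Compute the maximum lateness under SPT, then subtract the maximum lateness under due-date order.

37

SPT (increasing processing time): #108 #136 #115 #129 #122 #101.
#108: 0→3, due 44, lateness -41
#136: 3→12, due 47, lateness -35
#115: 12→22, due 30, lateness -8
#129: 22→34, due 52, lateness -18
#122: 34→47, due 63, lateness -16
#101: 47→61, due 26, lateness 35
Maximum = 35.
EDD (increasing due date): #101 #115 #108 #136 #129 #122.
#101: 0→14, due 26, lateness -12
#115: 14→24, due 30, lateness -6
#108: 24→27, due 44, lateness -17
#136: 27→36, due 47, lateness -11
#129: 36→48, due 52, lateness -4
#122: 48→61, due 63, lateness -2
Maximum = -2.
Difference = 35 − -2 = 37.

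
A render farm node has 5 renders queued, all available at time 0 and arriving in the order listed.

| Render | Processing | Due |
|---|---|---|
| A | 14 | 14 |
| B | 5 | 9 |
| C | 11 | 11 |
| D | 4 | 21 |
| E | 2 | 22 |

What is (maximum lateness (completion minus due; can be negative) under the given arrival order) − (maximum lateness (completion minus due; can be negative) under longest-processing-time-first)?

-2

FIFO (arrival order): A B C D E.
A: 0→14, due 14, lateness 0
B: 14→19, due 9, lateness 10
C: 19→30, due 11, lateness 19
D: 30→34, due 21, lateness 13
E: 34→36, due 22, lateness 14
Maximum = 19.
LPT (decreasing processing time): A C B D E.
A: 0→14, due 14, lateness 0
C: 14→25, due 11, lateness 14
B: 25→30, due 9, lateness 21
D: 30→34, due 21, lateness 13
E: 34→36, due 22, lateness 14
Maximum = 21.
Difference = 19 − 21 = -2.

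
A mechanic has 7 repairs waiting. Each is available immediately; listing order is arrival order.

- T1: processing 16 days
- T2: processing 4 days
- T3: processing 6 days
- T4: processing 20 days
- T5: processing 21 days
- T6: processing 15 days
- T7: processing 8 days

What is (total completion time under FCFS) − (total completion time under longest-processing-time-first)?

FIFO (arrival order): T1 T2 T3 T4 T5 T6 T7.
T1: 0→16
T2: 16→20
T3: 20→26
T4: 26→46
T5: 46→67
T6: 67→82
T7: 82→90
Sum = 16+20+26+46+67+82+90 = 347.
LPT (decreasing processing time): T5 T4 T1 T6 T7 T3 T2.
T5: 0→21
T4: 21→41
T1: 41→57
T6: 57→72
T7: 72→80
T3: 80→86
T2: 86→90
Sum = 21+41+57+72+80+86+90 = 447.
Difference = 347 − 447 = -100.

-100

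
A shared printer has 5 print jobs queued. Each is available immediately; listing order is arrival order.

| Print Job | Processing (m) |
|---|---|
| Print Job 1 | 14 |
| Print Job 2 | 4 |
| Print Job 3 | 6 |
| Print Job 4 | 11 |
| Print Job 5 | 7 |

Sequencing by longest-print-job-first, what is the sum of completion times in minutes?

151

LPT (decreasing processing time): Print Job 1 Print Job 4 Print Job 5 Print Job 3 Print Job 2.
Print Job 1: 0→14
Print Job 4: 14→25
Print Job 5: 25→32
Print Job 3: 32→38
Print Job 2: 38→42
Sum = 14+25+32+38+42 = 151.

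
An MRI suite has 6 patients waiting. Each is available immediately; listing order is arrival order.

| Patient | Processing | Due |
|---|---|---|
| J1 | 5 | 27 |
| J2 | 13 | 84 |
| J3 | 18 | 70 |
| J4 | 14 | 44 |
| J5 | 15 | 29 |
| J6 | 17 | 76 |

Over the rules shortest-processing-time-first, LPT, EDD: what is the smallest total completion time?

SPT (increasing processing time): J1 J2 J4 J5 J6 J3.
J1: 0→5
J2: 5→18
J4: 18→32
J5: 32→47
J6: 47→64
J3: 64→82
Sum = 5+18+32+47+64+82 = 248.
LPT (decreasing processing time): J3 J6 J5 J4 J2 J1.
J3: 0→18
J6: 18→35
J5: 35→50
J4: 50→64
J2: 64→77
J1: 77→82
Sum = 18+35+50+64+77+82 = 326.
EDD (increasing due date): J1 J5 J4 J3 J6 J2.
J1: 0→5
J5: 5→20
J4: 20→34
J3: 34→52
J6: 52→69
J2: 69→82
Sum = 5+20+34+52+69+82 = 262.
SPT 248, LPT 326, EDD 262 → minimum 248.

248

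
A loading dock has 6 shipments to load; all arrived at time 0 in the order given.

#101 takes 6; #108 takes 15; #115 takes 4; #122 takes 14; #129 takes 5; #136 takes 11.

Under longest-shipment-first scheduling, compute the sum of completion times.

236

LPT (decreasing processing time): #108 #122 #136 #101 #129 #115.
#108: 0→15
#122: 15→29
#136: 29→40
#101: 40→46
#129: 46→51
#115: 51→55
Sum = 15+29+40+46+51+55 = 236.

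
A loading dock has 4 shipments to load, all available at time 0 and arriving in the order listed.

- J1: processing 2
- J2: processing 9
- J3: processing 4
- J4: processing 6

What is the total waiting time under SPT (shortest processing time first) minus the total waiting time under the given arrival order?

SPT (increasing processing time): J1 J3 J4 J2.
J1: waits 0, runs 0→2
J3: waits 2, runs 2→6
J4: waits 6, runs 6→12
J2: waits 12, runs 12→21
Sum = 0+2+6+12 = 20.
FIFO (arrival order): J1 J2 J3 J4.
J1: waits 0, runs 0→2
J2: waits 2, runs 2→11
J3: waits 11, runs 11→15
J4: waits 15, runs 15→21
Sum = 0+2+11+15 = 28.
Difference = 20 − 28 = -8.

-8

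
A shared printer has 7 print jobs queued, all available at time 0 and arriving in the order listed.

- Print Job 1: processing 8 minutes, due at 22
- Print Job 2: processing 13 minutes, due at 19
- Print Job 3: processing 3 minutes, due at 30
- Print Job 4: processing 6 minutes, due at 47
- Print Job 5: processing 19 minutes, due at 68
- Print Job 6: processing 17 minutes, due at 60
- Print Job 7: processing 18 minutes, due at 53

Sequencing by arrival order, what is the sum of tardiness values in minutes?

39

FIFO (arrival order): Print Job 1 Print Job 2 Print Job 3 Print Job 4 Print Job 5 Print Job 6 Print Job 7.
Print Job 1: 0→8, due 22, tardiness 0
Print Job 2: 8→21, due 19, tardiness 2
Print Job 3: 21→24, due 30, tardiness 0
Print Job 4: 24→30, due 47, tardiness 0
Print Job 5: 30→49, due 68, tardiness 0
Print Job 6: 49→66, due 60, tardiness 6
Print Job 7: 66→84, due 53, tardiness 31
Sum = 0+2+0+0+0+6+31 = 39.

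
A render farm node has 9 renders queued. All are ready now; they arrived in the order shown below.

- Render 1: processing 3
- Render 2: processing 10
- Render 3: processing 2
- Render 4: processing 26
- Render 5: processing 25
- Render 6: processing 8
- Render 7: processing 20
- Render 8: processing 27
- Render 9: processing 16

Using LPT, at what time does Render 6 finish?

132

LPT (decreasing processing time): Render 8 Render 4 Render 5 Render 7 Render 9 Render 2 Render 6 Render 1 Render 3.
Render 8: 0→27
Render 4: 27→53
Render 5: 53→78
Render 7: 78→98
Render 9: 98→114
Render 2: 114→124
Render 6: 124→132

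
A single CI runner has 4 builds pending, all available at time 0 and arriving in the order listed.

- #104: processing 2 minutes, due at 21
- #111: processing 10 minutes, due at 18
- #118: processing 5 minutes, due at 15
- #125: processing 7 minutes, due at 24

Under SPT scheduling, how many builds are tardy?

SPT (increasing processing time): #104 #118 #125 #111.
#104: 0→2, due 21, tardiness 0
#118: 2→7, due 15, tardiness 0
#125: 7→14, due 24, tardiness 0
#111: 14→24, due 18, tardiness 6
Late builds: 1.

1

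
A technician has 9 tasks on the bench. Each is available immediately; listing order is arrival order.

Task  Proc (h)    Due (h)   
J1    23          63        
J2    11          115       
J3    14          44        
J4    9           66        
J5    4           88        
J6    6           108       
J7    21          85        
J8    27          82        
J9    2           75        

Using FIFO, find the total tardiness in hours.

FIFO (arrival order): J1 J2 J3 J4 J5 J6 J7 J8 J9.
J1: 0→23, due 63, tardiness 0
J2: 23→34, due 115, tardiness 0
J3: 34→48, due 44, tardiness 4
J4: 48→57, due 66, tardiness 0
J5: 57→61, due 88, tardiness 0
J6: 61→67, due 108, tardiness 0
J7: 67→88, due 85, tardiness 3
J8: 88→115, due 82, tardiness 33
J9: 115→117, due 75, tardiness 42
Sum = 0+0+4+0+0+0+3+33+42 = 82.

82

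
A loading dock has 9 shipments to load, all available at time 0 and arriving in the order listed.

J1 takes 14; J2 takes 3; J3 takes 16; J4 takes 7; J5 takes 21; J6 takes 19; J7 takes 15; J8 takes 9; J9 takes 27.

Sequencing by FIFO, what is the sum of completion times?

575

FIFO (arrival order): J1 J2 J3 J4 J5 J6 J7 J8 J9.
J1: 0→14
J2: 14→17
J3: 17→33
J4: 33→40
J5: 40→61
J6: 61→80
J7: 80→95
J8: 95→104
J9: 104→131
Sum = 14+17+33+40+61+80+95+104+131 = 575.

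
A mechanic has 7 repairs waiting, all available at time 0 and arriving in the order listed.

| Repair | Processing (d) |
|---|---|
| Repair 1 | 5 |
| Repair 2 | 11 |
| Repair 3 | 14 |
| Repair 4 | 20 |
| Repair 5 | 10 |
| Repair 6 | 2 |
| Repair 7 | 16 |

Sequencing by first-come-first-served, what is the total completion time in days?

301

FIFO (arrival order): Repair 1 Repair 2 Repair 3 Repair 4 Repair 5 Repair 6 Repair 7.
Repair 1: 0→5
Repair 2: 5→16
Repair 3: 16→30
Repair 4: 30→50
Repair 5: 50→60
Repair 6: 60→62
Repair 7: 62→78
Sum = 5+16+30+50+60+62+78 = 301.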